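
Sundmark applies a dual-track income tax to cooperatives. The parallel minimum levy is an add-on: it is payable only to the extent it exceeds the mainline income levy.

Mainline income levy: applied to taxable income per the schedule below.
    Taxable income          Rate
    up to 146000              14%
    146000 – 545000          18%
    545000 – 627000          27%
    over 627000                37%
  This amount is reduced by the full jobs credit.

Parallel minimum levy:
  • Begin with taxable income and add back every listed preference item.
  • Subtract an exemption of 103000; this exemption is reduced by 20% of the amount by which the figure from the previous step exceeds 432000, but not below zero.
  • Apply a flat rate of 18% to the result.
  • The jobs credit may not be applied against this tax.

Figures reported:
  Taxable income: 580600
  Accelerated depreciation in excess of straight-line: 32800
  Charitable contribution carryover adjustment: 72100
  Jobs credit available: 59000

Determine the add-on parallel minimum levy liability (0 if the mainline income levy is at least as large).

Parallel minimum levy:
  Adjusted income: 580600 + 32800 + 72100 = 685500
  Exemption: 103000 − 20% × (685500 − 432000) = 103000 − 50700 = 52300
  Base: 685500 − 52300 = 633200
  633200 × 18% = 113976

Mainline income levy:
  146000 × 14% = 20440
  399000 × 18% = 71820
  35600 × 27% = 9612
  → 101872
  Less jobs credit 59000 → 42872

Excess of parallel minimum levy over mainline income levy: 113976 − 42872 = 71104.

71104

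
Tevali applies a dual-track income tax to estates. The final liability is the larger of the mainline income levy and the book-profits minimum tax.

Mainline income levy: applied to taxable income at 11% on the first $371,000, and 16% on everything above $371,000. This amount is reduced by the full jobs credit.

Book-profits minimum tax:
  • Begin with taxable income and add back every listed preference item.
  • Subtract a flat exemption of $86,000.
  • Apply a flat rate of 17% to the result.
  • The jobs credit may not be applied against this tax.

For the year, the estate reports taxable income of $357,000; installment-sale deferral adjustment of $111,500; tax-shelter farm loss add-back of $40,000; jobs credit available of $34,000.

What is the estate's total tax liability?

Book-profits minimum tax:
  Adjusted income: $357,000 + $111,500 + $40,000 = $508,500
  Less exemption $86,000 → base $422,500
  $422,500 × 17% = $71,825

Mainline income levy:
  $357,000 × 11% = $39,270
  Less jobs credit $34,000 → $5,270

$71,825 > $5,270, so the book-profits minimum tax is the binding amount.

$71,825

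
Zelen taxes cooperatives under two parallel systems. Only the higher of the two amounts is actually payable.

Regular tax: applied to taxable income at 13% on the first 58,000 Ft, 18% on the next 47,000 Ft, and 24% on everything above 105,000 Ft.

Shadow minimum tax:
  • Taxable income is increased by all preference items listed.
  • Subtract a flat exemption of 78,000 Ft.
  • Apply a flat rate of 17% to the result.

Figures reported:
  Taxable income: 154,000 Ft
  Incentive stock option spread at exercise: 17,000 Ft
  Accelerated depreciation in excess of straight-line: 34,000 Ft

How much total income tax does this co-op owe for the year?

27,760 Ft

Regular tax:
  58,000 Ft × 13% = 7,540 Ft
  47,000 Ft × 18% = 8,460 Ft
  49,000 Ft × 24% = 11,760 Ft
  → 27,760 Ft

Shadow minimum tax:
  Adjusted income: 154,000 Ft + 17,000 Ft + 34,000 Ft = 205,000 Ft
  Less exemption 78,000 Ft → base 127,000 Ft
  127,000 Ft × 17% = 21,590 Ft

27,760 Ft > 21,590 Ft, so the regular tax governs.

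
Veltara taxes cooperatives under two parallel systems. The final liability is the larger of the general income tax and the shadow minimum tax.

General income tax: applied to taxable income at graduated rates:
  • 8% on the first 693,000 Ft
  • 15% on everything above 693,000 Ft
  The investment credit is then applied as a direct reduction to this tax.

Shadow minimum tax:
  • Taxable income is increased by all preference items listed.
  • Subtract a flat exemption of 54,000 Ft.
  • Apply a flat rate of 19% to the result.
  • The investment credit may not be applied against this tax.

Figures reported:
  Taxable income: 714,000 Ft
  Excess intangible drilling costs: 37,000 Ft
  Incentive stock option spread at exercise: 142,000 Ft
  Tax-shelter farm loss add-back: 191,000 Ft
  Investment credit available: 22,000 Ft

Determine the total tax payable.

195,700 Ft

General income tax:
  693,000 Ft × 8% = 55,440 Ft
  21,000 Ft × 15% = 3,150 Ft
  → 58,590 Ft
  Less investment credit 22,000 Ft → 36,590 Ft

Shadow minimum tax:
  Adjusted income: 714,000 Ft + 37,000 Ft + 142,000 Ft + 191,000 Ft = 1,084,000 Ft
  Less exemption 54,000 Ft → base 1,030,000 Ft
  1,030,000 Ft × 19% = 195,700 Ft

195,700 Ft > 36,590 Ft, so the shadow minimum tax is the binding amount.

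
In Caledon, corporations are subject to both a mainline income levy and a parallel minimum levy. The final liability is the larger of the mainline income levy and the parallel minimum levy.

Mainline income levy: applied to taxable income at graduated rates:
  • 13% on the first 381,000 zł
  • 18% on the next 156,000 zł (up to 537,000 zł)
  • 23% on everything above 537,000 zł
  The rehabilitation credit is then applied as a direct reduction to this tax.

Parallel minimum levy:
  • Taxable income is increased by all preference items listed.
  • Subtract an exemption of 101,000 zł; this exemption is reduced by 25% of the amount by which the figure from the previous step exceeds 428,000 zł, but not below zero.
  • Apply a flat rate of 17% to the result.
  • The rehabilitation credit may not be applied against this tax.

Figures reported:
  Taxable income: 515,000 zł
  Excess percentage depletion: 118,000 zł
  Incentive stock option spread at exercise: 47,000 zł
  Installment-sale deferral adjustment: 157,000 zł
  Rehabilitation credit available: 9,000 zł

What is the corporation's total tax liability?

Mainline income levy:
  381,000 zł × 13% = 49,530 zł
  134,000 zł × 18% = 24,120 zł
  → 73,650 zł
  Less rehabilitation credit 9,000 zł → 64,650 zł

Parallel minimum levy:
  Adjusted income: 515,000 zł + 118,000 zł + 47,000 zł + 157,000 zł = 837,000 zł
  Exemption: 25% × (837,000 zł − 428,000 zł) = 102,250 zł ≥ 101,000 zł, so the exemption is fully phased out
  Base: 837,000 zł − 0 zł = 837,000 zł
  837,000 zł × 17% = 142,290 zł

142,290 zł > 64,650 zł, so the parallel minimum levy is the binding amount.

142,290 zł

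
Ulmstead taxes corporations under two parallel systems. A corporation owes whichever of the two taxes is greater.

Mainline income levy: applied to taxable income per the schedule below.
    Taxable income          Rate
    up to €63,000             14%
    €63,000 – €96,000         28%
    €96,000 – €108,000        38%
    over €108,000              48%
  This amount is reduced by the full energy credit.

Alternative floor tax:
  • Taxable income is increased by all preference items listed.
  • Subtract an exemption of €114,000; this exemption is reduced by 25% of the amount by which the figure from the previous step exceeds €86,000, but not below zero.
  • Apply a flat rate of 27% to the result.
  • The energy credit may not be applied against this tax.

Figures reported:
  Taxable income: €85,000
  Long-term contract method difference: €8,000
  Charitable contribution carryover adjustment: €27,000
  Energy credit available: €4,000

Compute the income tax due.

Alternative floor tax:
  Adjusted income: €85,000 + €8,000 + €27,000 = €120,000
  Exemption: €114,000 − 25% × (€120,000 − €86,000) = €114,000 − €8,500 = €105,500
  Base: €120,000 − €105,500 = €14,500
  €14,500 × 27% = €3,915

Mainline income levy:
  €63,000 × 14% = €8,820
  €22,000 × 28% = €6,160
  → €14,980
  Less energy credit €4,000 → €10,980

€10,980 > €3,915, so the mainline income levy governs.

€10,980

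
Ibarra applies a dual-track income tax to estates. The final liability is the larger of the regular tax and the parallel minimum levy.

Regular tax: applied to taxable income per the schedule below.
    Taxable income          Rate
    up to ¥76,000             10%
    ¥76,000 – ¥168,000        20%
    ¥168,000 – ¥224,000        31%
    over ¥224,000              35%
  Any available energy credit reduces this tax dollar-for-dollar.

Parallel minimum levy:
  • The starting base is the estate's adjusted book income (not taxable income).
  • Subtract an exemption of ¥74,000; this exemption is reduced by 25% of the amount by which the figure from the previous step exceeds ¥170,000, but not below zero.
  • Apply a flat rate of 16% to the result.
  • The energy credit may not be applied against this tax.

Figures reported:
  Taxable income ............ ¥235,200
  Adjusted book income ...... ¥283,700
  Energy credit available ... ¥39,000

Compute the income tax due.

Parallel minimum levy:
  Base (adjusted book income): ¥283,700
  Exemption: ¥74,000 − 25% × (¥283,700 − ¥170,000) = ¥74,000 − ¥28,425 = ¥45,575
  Base: ¥283,700 − ¥45,575 = ¥238,125
  ¥238,125 × 16% = ¥38,100

Regular tax:
  ¥76,000 × 10% = ¥7,600
  ¥92,000 × 20% = ¥18,400
  ¥56,000 × 31% = ¥17,360
  ¥11,200 × 35% = ¥3,920
  → ¥47,280
  Less energy credit ¥39,000 → ¥8,280

¥38,100 > ¥8,280, so the parallel minimum levy is the binding amount.

¥38,100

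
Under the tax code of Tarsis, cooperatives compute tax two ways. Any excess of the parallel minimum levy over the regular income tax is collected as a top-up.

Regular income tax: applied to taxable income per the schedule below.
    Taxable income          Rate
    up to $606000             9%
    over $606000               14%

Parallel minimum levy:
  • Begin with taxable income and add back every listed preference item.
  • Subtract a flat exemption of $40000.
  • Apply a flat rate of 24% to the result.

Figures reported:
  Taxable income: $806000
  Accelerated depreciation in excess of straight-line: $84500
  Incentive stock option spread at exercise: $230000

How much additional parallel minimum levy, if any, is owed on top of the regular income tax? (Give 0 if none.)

$176780

Regular income tax:
  $606000 × 9% = $54540
  $200000 × 14% = $28000
  → $82540

Parallel minimum levy:
  Adjusted income: $806000 + $84500 + $230000 = $1120500
  Less exemption $40000 → base $1080500
  $1080500 × 24% = $259320

Excess of parallel minimum levy over regular income tax: $259320 − $82540 = $176780.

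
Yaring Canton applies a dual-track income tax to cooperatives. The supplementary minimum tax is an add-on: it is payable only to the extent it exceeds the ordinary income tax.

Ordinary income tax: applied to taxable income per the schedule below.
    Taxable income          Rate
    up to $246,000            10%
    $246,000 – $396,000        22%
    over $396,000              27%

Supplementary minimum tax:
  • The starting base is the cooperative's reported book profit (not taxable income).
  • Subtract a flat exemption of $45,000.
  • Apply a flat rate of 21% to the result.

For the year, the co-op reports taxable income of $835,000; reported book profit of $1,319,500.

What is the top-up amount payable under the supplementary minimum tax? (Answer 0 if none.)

$91,515

Ordinary income tax:
  $246,000 × 10% = $24,600
  $150,000 × 22% = $33,000
  $439,000 × 27% = $118,530
  → $176,130

Supplementary minimum tax:
  Base (reported book profit): $1,319,500
  Less exemption $45,000 → base $1,274,500
  $1,274,500 × 21% = $267,645

Excess of supplementary minimum tax over ordinary income tax: $267,645 − $176,130 = $91,515.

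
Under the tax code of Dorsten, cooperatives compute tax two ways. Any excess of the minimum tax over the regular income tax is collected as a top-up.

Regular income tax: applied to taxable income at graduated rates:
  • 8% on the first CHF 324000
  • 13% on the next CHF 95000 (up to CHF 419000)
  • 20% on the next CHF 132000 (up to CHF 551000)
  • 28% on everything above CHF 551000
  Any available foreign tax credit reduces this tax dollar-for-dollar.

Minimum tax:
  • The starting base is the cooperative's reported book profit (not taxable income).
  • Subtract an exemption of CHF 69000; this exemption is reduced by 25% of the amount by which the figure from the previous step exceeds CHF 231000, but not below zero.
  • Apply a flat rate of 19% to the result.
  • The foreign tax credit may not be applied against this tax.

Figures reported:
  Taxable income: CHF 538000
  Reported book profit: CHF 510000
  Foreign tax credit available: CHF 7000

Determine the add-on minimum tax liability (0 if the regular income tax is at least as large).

Minimum tax:
  Base (reported book profit): CHF 510000
  Exemption: 25% × (CHF 510000 − CHF 231000) = CHF 69750 ≥ CHF 69000, so the exemption is fully phased out
  Base: CHF 510000 − CHF 0 = CHF 510000
  CHF 510000 × 19% = CHF 96900

Regular income tax:
  CHF 324000 × 8% = CHF 25920
  CHF 95000 × 13% = CHF 12350
  CHF 119000 × 20% = CHF 23800
  → CHF 62070
  Less foreign tax credit CHF 7000 → CHF 55070

Excess of minimum tax over regular income tax: CHF 96900 − CHF 55070 = CHF 41830.

CHF 41830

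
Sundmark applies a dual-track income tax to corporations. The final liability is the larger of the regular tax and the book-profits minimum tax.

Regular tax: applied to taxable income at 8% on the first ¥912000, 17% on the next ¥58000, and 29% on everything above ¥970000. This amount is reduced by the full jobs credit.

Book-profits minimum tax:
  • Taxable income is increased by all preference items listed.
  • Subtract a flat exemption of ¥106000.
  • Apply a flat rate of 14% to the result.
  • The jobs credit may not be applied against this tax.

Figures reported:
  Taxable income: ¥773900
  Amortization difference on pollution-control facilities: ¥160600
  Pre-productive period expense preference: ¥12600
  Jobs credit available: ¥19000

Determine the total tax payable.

¥117754

Regular tax:
  ¥773900 × 8% = ¥61912
  Less jobs credit ¥19000 → ¥42912

Book-profits minimum tax:
  Adjusted income: ¥773900 + ¥160600 + ¥12600 = ¥947100
  Less exemption ¥106000 → base ¥841100
  ¥841100 × 14% = ¥117754

¥117754 > ¥42912, so the book-profits minimum tax is the binding amount.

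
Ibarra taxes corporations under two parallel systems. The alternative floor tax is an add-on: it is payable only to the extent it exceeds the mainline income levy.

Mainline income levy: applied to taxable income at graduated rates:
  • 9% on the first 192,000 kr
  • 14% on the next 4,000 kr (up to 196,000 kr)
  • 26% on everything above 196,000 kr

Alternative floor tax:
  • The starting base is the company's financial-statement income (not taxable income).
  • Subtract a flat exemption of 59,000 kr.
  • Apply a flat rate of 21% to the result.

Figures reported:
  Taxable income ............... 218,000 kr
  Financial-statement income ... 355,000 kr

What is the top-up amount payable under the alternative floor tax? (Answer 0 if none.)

Mainline income levy:
  192,000 kr × 9% = 17,280 kr
  4,000 kr × 14% = 560 kr
  22,000 kr × 26% = 5,720 kr
  → 23,560 kr

Alternative floor tax:
  Base (financial-statement income): 355,000 kr
  Less exemption 59,000 kr → base 296,000 kr
  296,000 kr × 21% = 62,160 kr

Excess of alternative floor tax over mainline income levy: 62,160 kr − 23,560 kr = 38,600 kr.

38,600 kr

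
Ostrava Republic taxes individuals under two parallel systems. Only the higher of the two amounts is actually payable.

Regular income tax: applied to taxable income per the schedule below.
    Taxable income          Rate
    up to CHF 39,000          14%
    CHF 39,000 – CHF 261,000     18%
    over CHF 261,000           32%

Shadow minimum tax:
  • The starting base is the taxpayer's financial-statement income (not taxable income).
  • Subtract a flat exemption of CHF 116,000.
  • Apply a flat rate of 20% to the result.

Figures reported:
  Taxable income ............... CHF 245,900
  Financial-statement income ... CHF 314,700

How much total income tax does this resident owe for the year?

Regular income tax:
  CHF 39,000 × 14% = CHF 5,460
  CHF 206,900 × 18% = CHF 37,242
  → CHF 42,702

Shadow minimum tax:
  Base (financial-statement income): CHF 314,700
  Less exemption CHF 116,000 → base CHF 198,700
  CHF 198,700 × 20% = CHF 39,740

CHF 42,702 > CHF 39,740, so the regular income tax governs.

CHF 42,702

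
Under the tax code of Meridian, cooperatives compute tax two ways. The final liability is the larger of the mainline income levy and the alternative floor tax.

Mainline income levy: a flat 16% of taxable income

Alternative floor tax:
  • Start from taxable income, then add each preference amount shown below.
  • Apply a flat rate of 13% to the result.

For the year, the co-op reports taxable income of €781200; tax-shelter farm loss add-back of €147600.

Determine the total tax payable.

Mainline income levy:
  €781200 × 16% = €124992

Alternative floor tax:
  Adjusted income: €781200 + €147600 = €928800
  €928800 × 13% = €120744

€124992 > €120744, so the mainline income levy governs.

€124992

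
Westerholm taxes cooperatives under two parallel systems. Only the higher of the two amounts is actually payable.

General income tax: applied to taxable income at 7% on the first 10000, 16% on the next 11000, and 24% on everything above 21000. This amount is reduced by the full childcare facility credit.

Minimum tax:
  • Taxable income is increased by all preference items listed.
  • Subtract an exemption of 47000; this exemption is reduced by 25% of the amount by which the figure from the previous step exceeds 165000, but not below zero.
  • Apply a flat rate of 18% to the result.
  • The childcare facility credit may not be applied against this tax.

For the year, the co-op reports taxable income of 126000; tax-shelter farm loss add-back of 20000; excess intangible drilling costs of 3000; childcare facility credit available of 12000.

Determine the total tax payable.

General income tax:
  10000 × 7% = 700
  11000 × 16% = 1760
  105000 × 24% = 25200
  → 27660
  Less childcare facility credit 12000 → 15660

Minimum tax:
  Adjusted income: 126000 + 20000 + 3000 = 149000
  Exemption: 149000 ≤ 165000, so full 47000 applies
  Base: 149000 − 47000 = 102000
  102000 × 18% = 18360

18360 > 15660, so the minimum tax is the binding amount.

18360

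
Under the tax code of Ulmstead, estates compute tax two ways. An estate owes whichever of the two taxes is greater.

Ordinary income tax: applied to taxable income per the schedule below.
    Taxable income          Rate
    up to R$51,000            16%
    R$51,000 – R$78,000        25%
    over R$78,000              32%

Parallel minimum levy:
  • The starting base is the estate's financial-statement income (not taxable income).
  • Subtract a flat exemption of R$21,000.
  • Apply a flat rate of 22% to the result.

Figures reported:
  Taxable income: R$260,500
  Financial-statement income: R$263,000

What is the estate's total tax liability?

Ordinary income tax:
  R$51,000 × 16% = R$8,160
  R$27,000 × 25% = R$6,750
  R$182,500 × 32% = R$58,400
  → R$73,310

Parallel minimum levy:
  Base (financial-statement income): R$263,000
  Less exemption R$21,000 → base R$242,000
  R$242,000 × 22% = R$53,240

R$73,310 > R$53,240, so the ordinary income tax governs.

R$73,310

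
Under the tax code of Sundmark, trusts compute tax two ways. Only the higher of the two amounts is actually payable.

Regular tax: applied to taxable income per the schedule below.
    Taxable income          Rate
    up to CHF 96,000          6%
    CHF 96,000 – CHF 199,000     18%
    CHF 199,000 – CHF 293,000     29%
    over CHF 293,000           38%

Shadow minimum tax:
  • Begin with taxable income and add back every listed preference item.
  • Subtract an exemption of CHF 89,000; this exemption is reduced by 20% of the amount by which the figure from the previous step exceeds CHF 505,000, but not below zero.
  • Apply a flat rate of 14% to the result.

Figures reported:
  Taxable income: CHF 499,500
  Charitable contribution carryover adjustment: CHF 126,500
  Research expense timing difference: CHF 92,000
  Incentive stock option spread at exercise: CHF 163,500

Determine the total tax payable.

Shadow minimum tax:
  Adjusted income: CHF 499,500 + CHF 126,500 + CHF 92,000 + CHF 163,500 = CHF 881,500
  Exemption: CHF 89,000 − 20% × (CHF 881,500 − CHF 505,000) = CHF 89,000 − CHF 75,300 = CHF 13,700
  Base: CHF 881,500 − CHF 13,700 = CHF 867,800
  CHF 867,800 × 14% = CHF 121,492

Regular tax:
  CHF 96,000 × 6% = CHF 5,760
  CHF 103,000 × 18% = CHF 18,540
  CHF 94,000 × 29% = CHF 27,260
  CHF 206,500 × 38% = CHF 78,470
  → CHF 130,030

CHF 130,030 > CHF 121,492, so the regular tax governs.

CHF 130,030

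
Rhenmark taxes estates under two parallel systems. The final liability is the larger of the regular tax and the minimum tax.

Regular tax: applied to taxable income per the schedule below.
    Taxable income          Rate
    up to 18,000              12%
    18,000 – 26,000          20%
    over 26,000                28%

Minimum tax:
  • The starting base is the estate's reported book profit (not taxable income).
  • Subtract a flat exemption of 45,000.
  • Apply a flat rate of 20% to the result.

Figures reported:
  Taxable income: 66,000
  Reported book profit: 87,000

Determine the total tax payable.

14,960

Minimum tax:
  Base (reported book profit): 87,000
  Less exemption 45,000 → base 42,000
  42,000 × 20% = 8,400

Regular tax:
  18,000 × 12% = 2,160
  8,000 × 20% = 1,600
  40,000 × 28% = 11,200
  → 14,960

14,960 > 8,400, so the regular tax governs.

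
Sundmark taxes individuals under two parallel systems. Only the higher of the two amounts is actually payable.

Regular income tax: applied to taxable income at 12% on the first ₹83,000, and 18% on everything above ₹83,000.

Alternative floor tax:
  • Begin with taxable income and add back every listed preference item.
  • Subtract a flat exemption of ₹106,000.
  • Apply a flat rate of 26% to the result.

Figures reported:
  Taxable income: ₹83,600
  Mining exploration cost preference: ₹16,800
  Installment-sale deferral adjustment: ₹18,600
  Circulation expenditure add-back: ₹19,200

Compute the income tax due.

Regular income tax:
  ₹83,000 × 12% = ₹9,960
  ₹600 × 18% = ₹108
  → ₹10,068

Alternative floor tax:
  Adjusted income: ₹83,600 + ₹16,800 + ₹18,600 + ₹19,200 = ₹138,200
  Less exemption ₹106,000 → base ₹32,200
  ₹32,200 × 26% = ₹8,372

₹10,068 > ₹8,372, so the regular income tax governs.

₹10,068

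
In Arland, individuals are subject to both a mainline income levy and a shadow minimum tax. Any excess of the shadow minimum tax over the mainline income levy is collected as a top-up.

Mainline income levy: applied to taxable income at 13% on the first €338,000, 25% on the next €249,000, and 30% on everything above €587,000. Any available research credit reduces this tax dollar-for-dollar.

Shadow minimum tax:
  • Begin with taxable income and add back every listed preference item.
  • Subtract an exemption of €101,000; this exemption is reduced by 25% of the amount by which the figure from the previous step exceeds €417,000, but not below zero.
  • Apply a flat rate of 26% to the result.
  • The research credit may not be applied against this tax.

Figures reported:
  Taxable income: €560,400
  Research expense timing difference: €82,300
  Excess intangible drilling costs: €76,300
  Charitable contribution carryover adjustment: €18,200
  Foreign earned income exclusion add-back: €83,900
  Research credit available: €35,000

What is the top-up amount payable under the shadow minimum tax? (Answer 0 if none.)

€148,946

Mainline income levy:
  €338,000 × 13% = €43,940
  €222,400 × 25% = €55,600
  → €99,540
  Less research credit €35,000 → €64,540

Shadow minimum tax:
  Adjusted income: €560,400 + €82,300 + €76,300 + €18,200 + €83,900 = €821,100
  Exemption: 25% × (€821,100 − €417,000) = €101,025 ≥ €101,000, so the exemption is fully phased out
  Base: €821,100 − €0 = €821,100
  €821,100 × 26% = €213,486

Excess of shadow minimum tax over mainline income levy: €213,486 − €64,540 = €148,946.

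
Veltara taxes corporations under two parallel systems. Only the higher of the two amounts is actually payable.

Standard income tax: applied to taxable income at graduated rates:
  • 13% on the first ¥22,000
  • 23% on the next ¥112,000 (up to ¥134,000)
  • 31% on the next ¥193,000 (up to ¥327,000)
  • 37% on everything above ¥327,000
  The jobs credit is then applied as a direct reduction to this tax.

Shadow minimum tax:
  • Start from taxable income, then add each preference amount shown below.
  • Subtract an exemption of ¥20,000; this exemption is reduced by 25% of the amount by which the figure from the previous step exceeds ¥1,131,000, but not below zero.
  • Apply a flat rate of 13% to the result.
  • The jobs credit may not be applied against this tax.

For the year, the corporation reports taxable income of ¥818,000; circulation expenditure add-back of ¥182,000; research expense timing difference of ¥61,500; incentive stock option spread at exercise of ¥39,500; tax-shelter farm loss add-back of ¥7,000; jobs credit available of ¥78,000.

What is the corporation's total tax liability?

¥192,120

Standard income tax:
  ¥22,000 × 13% = ¥2,860
  ¥112,000 × 23% = ¥25,760
  ¥193,000 × 31% = ¥59,830
  ¥491,000 × 37% = ¥181,670
  → ¥270,120
  Less jobs credit ¥78,000 → ¥192,120

Shadow minimum tax:
  Adjusted income: ¥818,000 + ¥182,000 + ¥61,500 + ¥39,500 + ¥7,000 = ¥1,108,000
  Exemption: ¥1,108,000 ≤ ¥1,131,000, so full ¥20,000 applies
  Base: ¥1,108,000 − ¥20,000 = ¥1,088,000
  ¥1,088,000 × 13% = ¥141,440

¥192,120 > ¥141,440, so the standard income tax governs.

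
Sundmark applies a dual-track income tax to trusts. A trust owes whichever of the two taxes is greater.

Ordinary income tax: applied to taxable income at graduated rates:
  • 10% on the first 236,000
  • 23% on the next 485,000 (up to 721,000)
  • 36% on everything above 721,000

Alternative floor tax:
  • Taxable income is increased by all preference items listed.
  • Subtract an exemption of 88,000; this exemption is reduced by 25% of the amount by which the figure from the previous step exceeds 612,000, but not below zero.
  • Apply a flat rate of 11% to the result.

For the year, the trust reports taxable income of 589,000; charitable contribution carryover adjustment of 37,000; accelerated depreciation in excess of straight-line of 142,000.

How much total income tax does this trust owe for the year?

Ordinary income tax:
  236,000 × 10% = 23,600
  353,000 × 23% = 81,190
  → 104,790

Alternative floor tax:
  Adjusted income: 589,000 + 37,000 + 142,000 = 768,000
  Exemption: 88,000 − 25% × (768,000 − 612,000) = 88,000 − 39,000 = 49,000
  Base: 768,000 − 49,000 = 719,000
  719,000 × 11% = 79,090

104,790 > 79,090, so the ordinary income tax governs.

104,790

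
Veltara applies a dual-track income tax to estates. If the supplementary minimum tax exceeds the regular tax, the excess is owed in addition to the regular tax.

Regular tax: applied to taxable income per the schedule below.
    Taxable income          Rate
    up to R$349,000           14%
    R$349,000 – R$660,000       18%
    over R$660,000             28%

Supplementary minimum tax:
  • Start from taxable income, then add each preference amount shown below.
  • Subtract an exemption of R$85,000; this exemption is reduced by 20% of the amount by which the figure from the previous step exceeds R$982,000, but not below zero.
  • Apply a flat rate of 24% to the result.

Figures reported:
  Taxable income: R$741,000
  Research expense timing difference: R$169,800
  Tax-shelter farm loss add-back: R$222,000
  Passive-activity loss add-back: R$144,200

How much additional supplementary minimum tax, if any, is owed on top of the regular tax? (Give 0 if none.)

Supplementary minimum tax:
  Adjusted income: R$741,000 + R$169,800 + R$222,000 + R$144,200 = R$1,277,000
  Exemption: R$85,000 − 20% × (R$1,277,000 − R$982,000) = R$85,000 − R$59,000 = R$26,000
  Base: R$1,277,000 − R$26,000 = R$1,251,000
  R$1,251,000 × 24% = R$300,240

Regular tax:
  R$349,000 × 14% = R$48,860
  R$311,000 × 18% = R$55,980
  R$81,000 × 28% = R$22,680
  → R$127,520

Excess of supplementary minimum tax over regular tax: R$300,240 − R$127,520 = R$172,720.

R$172,720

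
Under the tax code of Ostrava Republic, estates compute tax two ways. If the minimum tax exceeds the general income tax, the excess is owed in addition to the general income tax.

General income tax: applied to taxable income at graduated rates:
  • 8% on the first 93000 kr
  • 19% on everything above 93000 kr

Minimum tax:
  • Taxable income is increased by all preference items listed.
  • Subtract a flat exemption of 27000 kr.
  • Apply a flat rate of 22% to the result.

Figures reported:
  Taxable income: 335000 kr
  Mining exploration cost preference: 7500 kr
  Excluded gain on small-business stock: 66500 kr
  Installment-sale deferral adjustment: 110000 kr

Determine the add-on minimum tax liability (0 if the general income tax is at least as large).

Minimum tax:
  Adjusted income: 335000 kr + 7500 kr + 66500 kr + 110000 kr = 519000 kr
  Less exemption 27000 kr → base 492000 kr
  492000 kr × 22% = 108240 kr

General income tax:
  93000 kr × 8% = 7440 kr
  242000 kr × 19% = 45980 kr
  → 53420 kr

Excess of minimum tax over general income tax: 108240 kr − 53420 kr = 54820 kr.

54820 kr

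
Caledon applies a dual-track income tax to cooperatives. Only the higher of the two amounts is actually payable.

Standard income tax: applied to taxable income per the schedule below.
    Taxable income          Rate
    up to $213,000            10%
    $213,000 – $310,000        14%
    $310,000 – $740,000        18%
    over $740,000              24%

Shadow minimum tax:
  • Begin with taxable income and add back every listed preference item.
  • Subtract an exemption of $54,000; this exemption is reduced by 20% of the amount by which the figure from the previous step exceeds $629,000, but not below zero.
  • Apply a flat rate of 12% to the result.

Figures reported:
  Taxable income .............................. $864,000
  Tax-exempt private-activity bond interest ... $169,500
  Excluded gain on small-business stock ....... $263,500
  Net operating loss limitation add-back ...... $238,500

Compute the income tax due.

$184,260

Standard income tax:
  $213,000 × 10% = $21,300
  $97,000 × 14% = $13,580
  $430,000 × 18% = $77,400
  $124,000 × 24% = $29,760
  → $142,040

Shadow minimum tax:
  Adjusted income: $864,000 + $169,500 + $263,500 + $238,500 = $1,535,500
  Exemption: 20% × ($1,535,500 − $629,000) = $181,300 ≥ $54,000, so the exemption is fully phased out
  Base: $1,535,500 − $0 = $1,535,500
  $1,535,500 × 12% = $184,260

$184,260 > $142,040, so the shadow minimum tax is the binding amount.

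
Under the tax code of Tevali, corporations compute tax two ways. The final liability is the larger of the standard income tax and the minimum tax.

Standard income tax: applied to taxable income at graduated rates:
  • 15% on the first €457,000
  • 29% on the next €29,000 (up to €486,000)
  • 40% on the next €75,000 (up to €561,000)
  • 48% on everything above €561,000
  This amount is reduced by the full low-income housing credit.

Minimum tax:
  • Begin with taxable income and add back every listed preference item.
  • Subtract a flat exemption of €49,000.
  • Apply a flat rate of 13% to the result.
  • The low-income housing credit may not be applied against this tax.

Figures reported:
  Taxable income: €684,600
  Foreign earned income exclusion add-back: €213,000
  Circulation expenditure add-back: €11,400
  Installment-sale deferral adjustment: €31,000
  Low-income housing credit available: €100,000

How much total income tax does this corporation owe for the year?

Standard income tax:
  €457,000 × 15% = €68,550
  €29,000 × 29% = €8,410
  €75,000 × 40% = €30,000
  €123,600 × 48% = €59,328
  → €166,288
  Less low-income housing credit €100,000 → €66,288

Minimum tax:
  Adjusted income: €684,600 + €213,000 + €11,400 + €31,000 = €940,000
  Less exemption €49,000 → base €891,000
  €891,000 × 13% = €115,830

€115,830 > €66,288, so the minimum tax is the binding amount.

€115,830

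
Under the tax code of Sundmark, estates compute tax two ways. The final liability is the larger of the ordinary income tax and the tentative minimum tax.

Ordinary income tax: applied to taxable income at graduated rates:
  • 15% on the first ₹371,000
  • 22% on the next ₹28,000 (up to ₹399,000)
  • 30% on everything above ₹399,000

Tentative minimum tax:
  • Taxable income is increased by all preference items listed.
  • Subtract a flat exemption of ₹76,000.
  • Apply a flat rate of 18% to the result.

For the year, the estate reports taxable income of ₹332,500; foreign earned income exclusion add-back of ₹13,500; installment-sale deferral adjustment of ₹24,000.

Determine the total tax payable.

Ordinary income tax:
  ₹332,500 × 15% = ₹49,875

Tentative minimum tax:
  Adjusted income: ₹332,500 + ₹13,500 + ₹24,000 = ₹370,000
  Less exemption ₹76,000 → base ₹294,000
  ₹294,000 × 18% = ₹52,920

₹52,920 > ₹49,875, so the tentative minimum tax is the binding amount.

₹52,920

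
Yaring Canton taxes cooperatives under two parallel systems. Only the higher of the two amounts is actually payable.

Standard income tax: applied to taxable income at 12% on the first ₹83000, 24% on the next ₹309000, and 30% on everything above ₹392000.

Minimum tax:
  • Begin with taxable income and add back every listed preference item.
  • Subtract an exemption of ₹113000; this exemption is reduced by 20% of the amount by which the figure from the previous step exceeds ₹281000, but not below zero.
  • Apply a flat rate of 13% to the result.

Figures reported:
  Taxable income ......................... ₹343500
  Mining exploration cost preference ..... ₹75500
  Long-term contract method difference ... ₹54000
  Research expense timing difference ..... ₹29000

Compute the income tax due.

Minimum tax:
  Adjusted income: ₹343500 + ₹75500 + ₹54000 + ₹29000 = ₹502000
  Exemption: ₹113000 − 20% × (₹502000 − ₹281000) = ₹113000 − ₹44200 = ₹68800
  Base: ₹502000 − ₹68800 = ₹433200
  ₹433200 × 13% = ₹56316

Standard income tax:
  ₹83000 × 12% = ₹9960
  ₹260500 × 24% = ₹62520
  → ₹72480

₹72480 > ₹56316, so the standard income tax governs.

₹72480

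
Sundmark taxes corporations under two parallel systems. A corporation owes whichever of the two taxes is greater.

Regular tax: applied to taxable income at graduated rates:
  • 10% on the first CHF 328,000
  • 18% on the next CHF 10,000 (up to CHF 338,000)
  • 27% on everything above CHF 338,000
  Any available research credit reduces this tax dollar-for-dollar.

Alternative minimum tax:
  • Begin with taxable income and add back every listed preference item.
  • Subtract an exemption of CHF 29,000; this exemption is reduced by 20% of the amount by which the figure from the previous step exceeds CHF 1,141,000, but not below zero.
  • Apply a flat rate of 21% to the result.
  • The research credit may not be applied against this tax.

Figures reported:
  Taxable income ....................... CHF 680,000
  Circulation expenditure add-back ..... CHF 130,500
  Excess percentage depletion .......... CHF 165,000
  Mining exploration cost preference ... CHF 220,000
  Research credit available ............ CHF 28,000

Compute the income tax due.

CHF 247,254

Regular tax:
  CHF 328,000 × 10% = CHF 32,800
  CHF 10,000 × 18% = CHF 1,800
  CHF 342,000 × 27% = CHF 92,340
  → CHF 126,940
  Less research credit CHF 28,000 → CHF 98,940

Alternative minimum tax:
  Adjusted income: CHF 680,000 + CHF 130,500 + CHF 165,000 + CHF 220,000 = CHF 1,195,500
  Exemption: CHF 29,000 − 20% × (CHF 1,195,500 − CHF 1,141,000) = CHF 29,000 − CHF 10,900 = CHF 18,100
  Base: CHF 1,195,500 − CHF 18,100 = CHF 1,177,400
  CHF 1,177,400 × 21% = CHF 247,254

CHF 247,254 > CHF 98,940, so the alternative minimum tax is the binding amount.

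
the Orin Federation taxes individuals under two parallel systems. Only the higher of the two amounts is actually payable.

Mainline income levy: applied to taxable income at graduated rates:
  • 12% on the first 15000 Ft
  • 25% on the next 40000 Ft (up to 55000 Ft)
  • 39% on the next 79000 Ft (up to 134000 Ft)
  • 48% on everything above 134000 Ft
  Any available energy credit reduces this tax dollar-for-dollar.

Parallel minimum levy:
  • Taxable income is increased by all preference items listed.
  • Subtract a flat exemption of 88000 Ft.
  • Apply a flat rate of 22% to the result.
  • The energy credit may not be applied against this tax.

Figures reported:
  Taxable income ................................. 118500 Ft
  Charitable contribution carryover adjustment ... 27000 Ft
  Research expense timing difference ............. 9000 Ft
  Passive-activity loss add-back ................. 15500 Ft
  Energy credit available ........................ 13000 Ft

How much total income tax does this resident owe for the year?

Mainline income levy:
  15000 Ft × 12% = 1800 Ft
  40000 Ft × 25% = 10000 Ft
  63500 Ft × 39% = 24765 Ft
  → 36565 Ft
  Less energy credit 13000 Ft → 23565 Ft

Parallel minimum levy:
  Adjusted income: 118500 Ft + 27000 Ft + 9000 Ft + 15500 Ft = 170000 Ft
  Less exemption 88000 Ft → base 82000 Ft
  82000 Ft × 22% = 18040 Ft

23565 Ft > 18040 Ft, so the mainline income levy governs.

23565 Ft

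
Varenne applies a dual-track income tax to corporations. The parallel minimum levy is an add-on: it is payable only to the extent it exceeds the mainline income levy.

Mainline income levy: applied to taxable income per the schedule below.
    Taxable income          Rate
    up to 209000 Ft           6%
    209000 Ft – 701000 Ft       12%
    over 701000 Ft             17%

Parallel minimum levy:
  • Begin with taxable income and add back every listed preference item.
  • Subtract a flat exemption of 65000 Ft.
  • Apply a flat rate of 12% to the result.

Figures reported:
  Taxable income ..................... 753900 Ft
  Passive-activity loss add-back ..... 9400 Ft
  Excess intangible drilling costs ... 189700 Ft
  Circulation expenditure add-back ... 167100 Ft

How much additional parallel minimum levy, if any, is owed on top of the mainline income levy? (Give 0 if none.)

46039 Ft

Mainline income levy:
  209000 Ft × 6% = 12540 Ft
  492000 Ft × 12% = 59040 Ft
  52900 Ft × 17% = 8993 Ft
  → 80573 Ft

Parallel minimum levy:
  Adjusted income: 753900 Ft + 9400 Ft + 189700 Ft + 167100 Ft = 1120100 Ft
  Less exemption 65000 Ft → base 1055100 Ft
  1055100 Ft × 12% = 126612 Ft

Excess of parallel minimum levy over mainline income levy: 126612 Ft − 80573 Ft = 46039 Ft.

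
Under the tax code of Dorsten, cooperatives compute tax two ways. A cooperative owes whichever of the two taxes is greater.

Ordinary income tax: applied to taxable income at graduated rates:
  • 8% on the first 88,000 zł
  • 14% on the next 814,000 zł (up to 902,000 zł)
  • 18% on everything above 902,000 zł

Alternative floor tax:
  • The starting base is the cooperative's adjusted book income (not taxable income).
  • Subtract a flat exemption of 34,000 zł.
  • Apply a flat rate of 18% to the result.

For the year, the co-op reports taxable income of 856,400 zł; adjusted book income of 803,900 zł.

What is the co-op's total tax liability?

Ordinary income tax:
  88,000 zł × 8% = 7,040 zł
  768,400 zł × 14% = 107,576 zł
  → 114,616 zł

Alternative floor tax:
  Base (adjusted book income): 803,900 zł
  Less exemption 34,000 zł → base 769,900 zł
  769,900 zł × 18% = 138,582 zł

138,582 zł > 114,616 zł, so the alternative floor tax is the binding amount.

138,582 zł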